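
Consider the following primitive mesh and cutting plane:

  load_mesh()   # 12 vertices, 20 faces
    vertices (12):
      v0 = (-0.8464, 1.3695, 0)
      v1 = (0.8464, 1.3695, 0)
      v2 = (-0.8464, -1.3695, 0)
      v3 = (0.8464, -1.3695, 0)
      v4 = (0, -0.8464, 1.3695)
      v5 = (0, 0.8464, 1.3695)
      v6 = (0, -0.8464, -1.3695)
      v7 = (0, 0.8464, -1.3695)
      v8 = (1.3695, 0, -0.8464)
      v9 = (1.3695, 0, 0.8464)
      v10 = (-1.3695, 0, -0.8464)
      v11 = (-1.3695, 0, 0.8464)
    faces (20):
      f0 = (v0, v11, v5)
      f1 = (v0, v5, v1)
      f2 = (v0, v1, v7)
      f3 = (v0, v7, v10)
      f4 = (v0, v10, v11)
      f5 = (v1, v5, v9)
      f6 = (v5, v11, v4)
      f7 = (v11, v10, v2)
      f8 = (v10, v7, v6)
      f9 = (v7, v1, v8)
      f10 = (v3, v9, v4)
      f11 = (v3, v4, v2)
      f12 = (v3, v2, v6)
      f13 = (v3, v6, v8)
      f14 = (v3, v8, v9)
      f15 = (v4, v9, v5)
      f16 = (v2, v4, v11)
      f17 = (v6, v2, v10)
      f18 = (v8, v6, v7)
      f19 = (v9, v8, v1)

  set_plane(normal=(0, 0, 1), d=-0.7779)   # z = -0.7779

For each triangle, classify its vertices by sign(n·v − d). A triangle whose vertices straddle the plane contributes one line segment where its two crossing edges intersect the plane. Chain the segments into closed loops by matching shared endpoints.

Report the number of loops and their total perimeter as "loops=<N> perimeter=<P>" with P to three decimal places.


Straddling triangles (10 of 20):
  (v0,v1,v7) [++-] → (0.36563, 1.07237, -0.7779)–(-0.36563, 1.07237, -0.7779)  len=0.7313
  (v0,v7,v10) [+--] → (-0.36563, 1.07237, -0.7779)–(-1.32716, 0.110835, -0.7779)  len=1.3598
  (v0,v10,v11) [+-+] → (-1.32716, 0.110835, -0.7779)–(-1.3695, 0, -0.7779)  len=0.1186
  (v11,v10,v2) [+-+] → (-1.3695, 0, -0.7779)–(-1.32716, -0.110835, -0.7779)  len=0.1186
  (v7,v1,v8) [-+-] → (0.36563, 1.07237, -0.7779)–(1.32716, 0.110835, -0.7779)  len=1.3598
  (v3,v2,v6) [++-] → (-0.36563, -1.07237, -0.7779)–(0.36563, -1.07237, -0.7779)  len=0.7313
  (v3,v6,v8) [+--] → (0.36563, -1.07237, -0.7779)–(1.32716, -0.110835, -0.7779)  len=1.3598
  (v3,v8,v9) [+-+] → (1.32716, -0.110835, -0.7779)–(1.3695, 0, -0.7779)  len=0.1186
  (v6,v2,v10) [-+-] → (-0.36563, -1.07237, -0.7779)–(-1.32716, -0.110835, -0.7779)  len=1.3598
  (v9,v8,v1) [+-+] → (1.3695, 0, -0.7779)–(1.32716, 0.110835, -0.7779)  len=0.1186

Chained into 1 loop(s):
  loop 1: 10 segments, perimeter = 7.3764
Total perimeter = 7.376

loops=1 perimeter=7.376


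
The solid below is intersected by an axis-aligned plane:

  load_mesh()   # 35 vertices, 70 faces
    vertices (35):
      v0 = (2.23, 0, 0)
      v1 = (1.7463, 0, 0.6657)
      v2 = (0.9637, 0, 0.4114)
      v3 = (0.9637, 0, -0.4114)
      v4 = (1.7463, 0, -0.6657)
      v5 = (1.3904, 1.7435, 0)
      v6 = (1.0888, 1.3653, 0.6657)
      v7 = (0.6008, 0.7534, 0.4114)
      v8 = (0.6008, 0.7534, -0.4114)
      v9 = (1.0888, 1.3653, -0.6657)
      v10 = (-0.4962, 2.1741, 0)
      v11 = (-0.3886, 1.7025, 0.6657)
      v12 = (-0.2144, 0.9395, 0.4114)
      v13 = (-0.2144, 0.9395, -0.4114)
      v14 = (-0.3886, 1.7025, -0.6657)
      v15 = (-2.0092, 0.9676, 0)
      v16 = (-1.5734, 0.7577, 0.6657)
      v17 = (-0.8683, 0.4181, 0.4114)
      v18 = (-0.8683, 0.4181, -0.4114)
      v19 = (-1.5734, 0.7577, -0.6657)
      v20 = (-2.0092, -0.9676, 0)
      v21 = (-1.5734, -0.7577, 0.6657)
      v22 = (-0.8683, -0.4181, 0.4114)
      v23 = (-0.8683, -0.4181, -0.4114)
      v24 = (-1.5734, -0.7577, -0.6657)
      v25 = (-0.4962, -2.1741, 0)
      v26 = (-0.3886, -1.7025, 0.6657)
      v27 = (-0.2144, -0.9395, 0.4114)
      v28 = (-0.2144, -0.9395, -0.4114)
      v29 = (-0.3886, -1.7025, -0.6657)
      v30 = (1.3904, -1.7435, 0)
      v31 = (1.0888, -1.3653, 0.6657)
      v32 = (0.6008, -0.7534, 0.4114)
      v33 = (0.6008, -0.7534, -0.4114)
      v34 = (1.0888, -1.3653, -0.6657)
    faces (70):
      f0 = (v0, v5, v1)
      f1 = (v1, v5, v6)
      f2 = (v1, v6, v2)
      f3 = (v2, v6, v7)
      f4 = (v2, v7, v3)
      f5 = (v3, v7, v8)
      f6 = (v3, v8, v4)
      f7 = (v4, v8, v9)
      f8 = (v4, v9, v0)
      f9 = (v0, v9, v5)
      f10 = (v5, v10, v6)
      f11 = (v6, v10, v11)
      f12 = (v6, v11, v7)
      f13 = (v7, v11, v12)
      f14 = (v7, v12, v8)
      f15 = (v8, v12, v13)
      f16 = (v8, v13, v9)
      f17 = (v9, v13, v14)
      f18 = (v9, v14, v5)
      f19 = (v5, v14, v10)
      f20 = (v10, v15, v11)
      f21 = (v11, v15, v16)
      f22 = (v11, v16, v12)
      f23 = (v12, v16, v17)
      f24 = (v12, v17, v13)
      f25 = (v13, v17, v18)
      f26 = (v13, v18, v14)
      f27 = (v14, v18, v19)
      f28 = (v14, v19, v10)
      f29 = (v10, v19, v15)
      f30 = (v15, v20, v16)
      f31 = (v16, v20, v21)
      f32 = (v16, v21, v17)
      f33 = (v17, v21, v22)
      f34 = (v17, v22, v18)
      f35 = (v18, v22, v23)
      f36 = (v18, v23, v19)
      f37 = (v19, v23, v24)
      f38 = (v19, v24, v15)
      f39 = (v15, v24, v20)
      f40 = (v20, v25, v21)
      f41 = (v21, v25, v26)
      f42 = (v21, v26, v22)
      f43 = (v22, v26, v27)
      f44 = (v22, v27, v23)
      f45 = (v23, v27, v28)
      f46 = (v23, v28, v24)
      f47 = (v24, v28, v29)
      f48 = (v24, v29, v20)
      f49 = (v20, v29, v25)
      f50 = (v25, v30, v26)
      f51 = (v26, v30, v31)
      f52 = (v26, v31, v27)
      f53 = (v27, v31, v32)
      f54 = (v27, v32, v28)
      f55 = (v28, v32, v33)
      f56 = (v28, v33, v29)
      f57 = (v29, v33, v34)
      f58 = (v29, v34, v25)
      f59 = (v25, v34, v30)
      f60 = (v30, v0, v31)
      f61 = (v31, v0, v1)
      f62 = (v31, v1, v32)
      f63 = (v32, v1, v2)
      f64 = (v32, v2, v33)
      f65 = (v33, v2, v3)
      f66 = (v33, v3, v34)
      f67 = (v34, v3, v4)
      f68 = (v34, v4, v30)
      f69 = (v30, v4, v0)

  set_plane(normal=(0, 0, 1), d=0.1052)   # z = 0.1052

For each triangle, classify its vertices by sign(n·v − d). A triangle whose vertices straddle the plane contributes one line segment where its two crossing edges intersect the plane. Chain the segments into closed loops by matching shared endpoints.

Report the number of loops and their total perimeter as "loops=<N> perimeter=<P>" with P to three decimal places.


loops=2 perimeter=18.935

Straddling triangles (28 of 70):
  (v0,v5,v1) [--+] → (1.44664, 1.46798, 0.1052)–(2.15356, 0, 0.1052)  len=1.6293
  (v1,v5,v6) [+-+] → (1.44664, 1.46798, 0.1052)–(1.34274, 1.68373, 0.1052)  len=0.2395
  (v2,v7,v3) [++-] → (0.735851, 0.473027, 0.1052)–(0.9637, 0, 0.1052)  len=0.5250
  (v3,v7,v8) [-+-] → (0.735851, 0.473027, 0.1052)–(0.6008, 0.7534, 0.1052)  len=0.3112
  (v5,v10,v6) [--+] → (-0.245724, 2.04629, 0.1052)–(1.34274, 1.68373, 0.1052)  len=1.6293
  (v6,v10,v11) [+-+] → (-0.245724, 2.04629, 0.1052)–(-0.479196, 2.09957, 0.1052)  len=0.2395
  (v7,v12,v8) [++-] → (0.0889717, 0.870244, 0.1052)–(0.6008, 0.7534, 0.1052)  len=0.5250
  (v8,v12,v13) [-+-] → (0.0889717, 0.870244, 0.1052)–(-0.2144, 0.9395, 0.1052)  len=0.3112
  (v10,v15,v11) [--+] → (-1.7531, 1.08374, 0.1052)–(-0.479196, 2.09957, 0.1052)  len=1.6293
  (v11,v15,v16) [+-+] → (-1.7531, 1.08374, 0.1052)–(-1.94033, 0.93443, 0.1052)  len=0.2395
  (v12,v17,v13) [++-] → (-0.624955, 0.612136, 0.1052)–(-0.2144, 0.9395, 0.1052)  len=0.5251
  (v13,v17,v18) [-+-] → (-0.624955, 0.612136, 0.1052)–(-0.8683, 0.4181, 0.1052)  len=0.3112
  (v15,v20,v16) [--+] → (-1.94033, -0.694952, 0.1052)–(-1.94033, 0.93443, 0.1052)  len=1.6294
  (v16,v20,v21) [+-+] → (-1.94033, -0.694952, 0.1052)–(-1.94033, -0.93443, 0.1052)  len=0.2395
  (v17,v22,v18) [++-] → (-0.8683, -0.106913, 0.1052)–(-0.8683, 0.4181, 0.1052)  len=0.5250
  (v18,v22,v23) [-+-] → (-0.8683, -0.106913, 0.1052)–(-0.8683, -0.4181, 0.1052)  len=0.3112
  (v20,v25,v21) [--+] → (-0.666429, -1.95027, 0.1052)–(-1.94033, -0.93443, 0.1052)  len=1.6293
  (v21,v25,v26) [+-+] → (-0.666429, -1.95027, 0.1052)–(-0.479196, -2.09957, 0.1052)  len=0.2395
  (v22,v27,v23) [++-] → (-0.457745, -0.745464, 0.1052)–(-0.8683, -0.4181, 0.1052)  len=0.5251
  (v23,v27,v28) [-+-] → (-0.457745, -0.745464, 0.1052)–(-0.2144, -0.9395, 0.1052)  len=0.3112
  (v25,v30,v26) [--+] → (1.10927, -1.73702, 0.1052)–(-0.479196, -2.09957, 0.1052)  len=1.6293
  (v26,v30,v31) [+-+] → (1.10927, -1.73702, 0.1052)–(1.34274, -1.68373, 0.1052)  len=0.2395
  (v27,v32,v28) [++-] → (0.297428, -0.822656, 0.1052)–(-0.2144, -0.9395, 0.1052)  len=0.5250
  (v28,v32,v33) [-+-] → (0.297428, -0.822656, 0.1052)–(0.6008, -0.7534, 0.1052)  len=0.3112
  (v30,v0,v31) [--+] → (2.04966, -0.215757, 0.1052)–(1.34274, -1.68373, 0.1052)  len=1.6293
  (v31,v0,v1) [+-+] → (2.04966, -0.215757, 0.1052)–(2.15356, 0, 0.1052)  len=0.2395
  (v32,v2,v33) [++-] → (0.828649, -0.280373, 0.1052)–(0.6008, -0.7534, 0.1052)  len=0.5250
  (v33,v2,v3) [-+-] → (0.828649, -0.280373, 0.1052)–(0.9637, 0, 0.1052)  len=0.3112

Chained into 2 loop(s):
  loop 1: 14 segments, perimeter = 13.0817
  loop 2: 14 segments, perimeter = 5.8537
Total perimeter = 18.935


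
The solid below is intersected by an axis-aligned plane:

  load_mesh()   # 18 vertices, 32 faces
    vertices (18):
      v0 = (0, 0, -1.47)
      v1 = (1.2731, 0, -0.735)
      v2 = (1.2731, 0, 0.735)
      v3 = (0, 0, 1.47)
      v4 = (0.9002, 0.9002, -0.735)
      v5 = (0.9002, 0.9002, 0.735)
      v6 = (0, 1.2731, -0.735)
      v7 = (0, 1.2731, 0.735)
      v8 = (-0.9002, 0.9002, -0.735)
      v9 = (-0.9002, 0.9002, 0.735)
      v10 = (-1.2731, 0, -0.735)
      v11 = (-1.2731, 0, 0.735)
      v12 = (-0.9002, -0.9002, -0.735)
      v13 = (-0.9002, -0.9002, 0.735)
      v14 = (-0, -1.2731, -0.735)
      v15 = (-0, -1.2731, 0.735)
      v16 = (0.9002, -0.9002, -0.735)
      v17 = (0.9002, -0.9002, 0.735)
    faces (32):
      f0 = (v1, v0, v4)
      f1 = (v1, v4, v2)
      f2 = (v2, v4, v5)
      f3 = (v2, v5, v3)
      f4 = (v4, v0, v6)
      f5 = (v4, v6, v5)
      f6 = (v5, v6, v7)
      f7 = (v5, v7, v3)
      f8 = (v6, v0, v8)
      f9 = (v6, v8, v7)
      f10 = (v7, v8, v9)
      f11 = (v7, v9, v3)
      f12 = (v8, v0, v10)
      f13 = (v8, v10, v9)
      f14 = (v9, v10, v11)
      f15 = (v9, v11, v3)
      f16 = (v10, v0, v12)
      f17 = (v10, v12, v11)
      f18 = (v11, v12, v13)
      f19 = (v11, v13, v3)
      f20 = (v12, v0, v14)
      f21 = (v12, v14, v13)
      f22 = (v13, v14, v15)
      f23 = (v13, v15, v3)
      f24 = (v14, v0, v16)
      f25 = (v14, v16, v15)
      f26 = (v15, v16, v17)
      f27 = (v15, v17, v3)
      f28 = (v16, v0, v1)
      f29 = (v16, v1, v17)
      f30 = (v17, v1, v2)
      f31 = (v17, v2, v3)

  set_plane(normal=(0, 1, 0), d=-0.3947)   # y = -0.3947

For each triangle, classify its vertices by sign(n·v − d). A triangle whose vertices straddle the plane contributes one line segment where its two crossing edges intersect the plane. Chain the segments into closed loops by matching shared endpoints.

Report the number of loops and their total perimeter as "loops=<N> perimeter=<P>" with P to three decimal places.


loops=1 perimeter=7.865

Straddling triangles (12 of 32):
  (v10,v0,v12) [++-] → (-0.3947, -0.3947, -1.14773)–(-1.1096, -0.3947, -0.735)  len=0.8255
  (v10,v12,v11) [+-+] → (-1.1096, -0.3947, -0.735)–(-1.1096, -0.3947, 0.0904666)  len=0.8255
  (v11,v12,v13) [+--] → (-1.1096, -0.3947, 0.0904666)–(-1.1096, -0.3947, 0.735)  len=0.6445
  (v11,v13,v3) [+-+] → (-1.1096, -0.3947, 0.735)–(-0.3947, -0.3947, 1.14773)  len=0.8255
  (v12,v0,v14) [-+-] → (-0.3947, -0.3947, -1.14773)–(0, -0.3947, -1.24213)  len=0.4058
  (v13,v15,v3) [--+] → (0, -0.3947, 1.24213)–(-0.3947, -0.3947, 1.14773)  len=0.4058
  (v14,v0,v16) [-+-] → (0, -0.3947, -1.24213)–(0.3947, -0.3947, -1.14773)  len=0.4058
  (v15,v17,v3) [--+] → (0.3947, -0.3947, 1.14773)–(0, -0.3947, 1.24213)  len=0.4058
  (v16,v0,v1) [-++] → (0.3947, -0.3947, -1.14773)–(1.1096, -0.3947, -0.735)  len=0.8255
  (v16,v1,v17) [-+-] → (1.1096, -0.3947, -0.735)–(1.1096, -0.3947, -0.0904666)  len=0.6445
  (v17,v1,v2) [-++] → (1.1096, -0.3947, -0.0904666)–(1.1096, -0.3947, 0.735)  len=0.8255
  (v17,v2,v3) [-++] → (1.1096, -0.3947, 0.735)–(0.3947, -0.3947, 1.14773)  len=0.8255

Chained into 1 loop(s):
  loop 1: 12 segments, perimeter = 7.8653
Total perimeter = 7.865


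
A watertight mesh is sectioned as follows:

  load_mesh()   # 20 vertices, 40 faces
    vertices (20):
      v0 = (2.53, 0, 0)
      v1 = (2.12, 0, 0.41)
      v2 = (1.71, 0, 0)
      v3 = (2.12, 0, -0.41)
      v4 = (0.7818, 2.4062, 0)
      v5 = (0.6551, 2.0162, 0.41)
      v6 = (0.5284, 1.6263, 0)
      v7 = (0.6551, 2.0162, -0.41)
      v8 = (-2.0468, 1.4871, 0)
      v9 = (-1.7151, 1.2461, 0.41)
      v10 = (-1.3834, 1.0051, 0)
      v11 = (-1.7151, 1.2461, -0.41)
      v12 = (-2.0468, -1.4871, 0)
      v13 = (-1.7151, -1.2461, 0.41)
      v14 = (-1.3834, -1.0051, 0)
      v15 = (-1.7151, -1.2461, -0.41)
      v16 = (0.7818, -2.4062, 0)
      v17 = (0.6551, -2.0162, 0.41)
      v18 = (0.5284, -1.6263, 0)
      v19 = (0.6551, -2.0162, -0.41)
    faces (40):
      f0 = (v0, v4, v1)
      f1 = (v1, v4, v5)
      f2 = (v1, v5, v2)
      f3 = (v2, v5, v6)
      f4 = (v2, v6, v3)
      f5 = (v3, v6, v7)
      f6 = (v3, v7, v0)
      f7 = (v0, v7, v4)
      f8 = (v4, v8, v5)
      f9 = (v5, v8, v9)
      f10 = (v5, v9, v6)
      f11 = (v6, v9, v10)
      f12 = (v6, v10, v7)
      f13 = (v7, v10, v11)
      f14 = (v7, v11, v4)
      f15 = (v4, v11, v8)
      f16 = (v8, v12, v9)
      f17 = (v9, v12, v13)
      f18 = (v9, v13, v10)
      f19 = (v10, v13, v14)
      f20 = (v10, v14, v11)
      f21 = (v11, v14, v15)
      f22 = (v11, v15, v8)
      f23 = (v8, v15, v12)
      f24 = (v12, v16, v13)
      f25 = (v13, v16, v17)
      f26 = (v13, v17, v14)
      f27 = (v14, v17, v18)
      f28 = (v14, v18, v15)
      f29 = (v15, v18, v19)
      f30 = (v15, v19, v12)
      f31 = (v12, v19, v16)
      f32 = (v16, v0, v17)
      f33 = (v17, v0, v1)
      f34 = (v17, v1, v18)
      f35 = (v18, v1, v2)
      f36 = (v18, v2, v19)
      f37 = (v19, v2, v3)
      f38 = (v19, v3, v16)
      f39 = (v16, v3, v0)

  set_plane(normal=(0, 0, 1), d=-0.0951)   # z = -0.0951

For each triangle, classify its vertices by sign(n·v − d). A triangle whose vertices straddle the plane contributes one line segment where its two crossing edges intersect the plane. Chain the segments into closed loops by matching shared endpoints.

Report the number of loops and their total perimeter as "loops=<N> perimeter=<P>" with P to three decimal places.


Straddling triangles (20 of 40):
  (v2,v6,v3) [++-] → (0.897574, 1.24908, -0.0951)–(1.8051, 0, -0.0951)  len=1.5440
  (v3,v6,v7) [-+-] → (0.897574, 1.24908, -0.0951)–(0.557788, 1.71674, -0.0951)  len=0.5781
  (v3,v7,v0) [--+] → (2.09511, 0.46766, -0.0951)–(2.4349, 0, -0.0951)  len=0.5781
  (v0,v7,v4) [+-+] → (2.09511, 0.46766, -0.0951)–(0.752412, 2.31574, -0.0951)  len=2.2843
  (v6,v10,v7) [++-] → (-0.910567, 1.23963, -0.0951)–(0.557788, 1.71674, -0.0951)  len=1.5439
  (v7,v10,v11) [-+-] → (-0.910567, 1.23963, -0.0951)–(-1.46034, 1.061, -0.0951)  len=0.5781
  (v7,v11,v4) [--+] → (0.202641, 2.13711, -0.0951)–(0.752412, 2.31574, -0.0951)  len=0.5781
  (v4,v11,v8) [+-+] → (0.202641, 2.13711, -0.0951)–(-1.96986, 1.4312, -0.0951)  len=2.2843
  (v10,v14,v11) [++-] → (-1.46034, -0.482931, -0.0951)–(-1.46034, 1.061, -0.0951)  len=1.5439
  (v11,v14,v15) [-+-] → (-1.46034, -0.482931, -0.0951)–(-1.46034, -1.061, -0.0951)  len=0.5781
  (v11,v15,v8) [--+] → (-1.96986, 0.853131, -0.0951)–(-1.96986, 1.4312, -0.0951)  len=0.5781
  (v8,v15,v12) [+-+] → (-1.96986, 0.853131, -0.0951)–(-1.96986, -1.4312, -0.0951)  len=2.2843
  (v14,v18,v15) [++-] → (0.00801744, -1.53811, -0.0951)–(-1.46034, -1.061, -0.0951)  len=1.5439
  (v15,v18,v19) [-+-] → (0.00801744, -1.53811, -0.0951)–(0.557788, -1.71674, -0.0951)  len=0.5781
  (v15,v19,v12) [--+] → (-1.42009, -1.60983, -0.0951)–(-1.96986, -1.4312, -0.0951)  len=0.5781
  (v12,v19,v16) [+-+] → (-1.42009, -1.60983, -0.0951)–(0.752412, -2.31574, -0.0951)  len=2.2843
  (v18,v2,v19) [++-] → (1.46531, -0.46766, -0.0951)–(0.557788, -1.71674, -0.0951)  len=1.5440
  (v19,v2,v3) [-+-] → (1.46531, -0.46766, -0.0951)–(1.8051, 0, -0.0951)  len=0.5781
  (v19,v3,v16) [--+] → (1.0922, -1.84808, -0.0951)–(0.752412, -2.31574, -0.0951)  len=0.5781
  (v16,v3,v0) [+-+] → (1.0922, -1.84808, -0.0951)–(2.4349, 0, -0.0951)  len=2.2843

Chained into 2 loop(s):
  loop 1: 10 segments, perimeter = 10.6100
  loop 2: 10 segments, perimeter = 14.3120
Total perimeter = 24.922

loops=2 perimeter=24.922


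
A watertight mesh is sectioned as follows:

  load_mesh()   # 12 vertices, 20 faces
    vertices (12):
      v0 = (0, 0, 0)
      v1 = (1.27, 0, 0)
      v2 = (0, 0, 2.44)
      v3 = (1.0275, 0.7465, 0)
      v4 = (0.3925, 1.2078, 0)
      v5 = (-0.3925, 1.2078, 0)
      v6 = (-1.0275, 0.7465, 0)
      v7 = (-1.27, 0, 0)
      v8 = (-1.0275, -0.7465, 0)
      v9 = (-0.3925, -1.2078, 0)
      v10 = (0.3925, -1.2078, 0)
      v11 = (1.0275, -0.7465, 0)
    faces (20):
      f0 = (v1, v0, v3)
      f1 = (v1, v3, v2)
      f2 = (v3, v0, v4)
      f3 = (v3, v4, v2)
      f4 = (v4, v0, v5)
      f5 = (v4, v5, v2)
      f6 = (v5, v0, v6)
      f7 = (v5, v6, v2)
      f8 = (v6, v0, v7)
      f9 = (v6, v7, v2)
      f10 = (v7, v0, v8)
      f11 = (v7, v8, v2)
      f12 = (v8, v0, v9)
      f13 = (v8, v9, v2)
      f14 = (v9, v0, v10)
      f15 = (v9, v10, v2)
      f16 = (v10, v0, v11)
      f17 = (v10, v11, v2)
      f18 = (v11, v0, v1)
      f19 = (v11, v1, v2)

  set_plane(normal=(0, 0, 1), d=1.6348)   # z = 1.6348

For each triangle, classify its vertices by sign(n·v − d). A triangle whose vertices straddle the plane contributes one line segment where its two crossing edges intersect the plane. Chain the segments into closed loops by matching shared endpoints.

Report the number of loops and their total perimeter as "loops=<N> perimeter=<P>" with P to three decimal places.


Straddling triangles (10 of 20):
  (v1,v3,v2) [--+] → (0.339075, 0.246345, 1.6348)–(0.4191, 0, 1.6348)  len=0.2590
  (v3,v4,v2) [--+] → (0.129525, 0.398574, 1.6348)–(0.339075, 0.246345, 1.6348)  len=0.2590
  (v4,v5,v2) [--+] → (-0.129525, 0.398574, 1.6348)–(0.129525, 0.398574, 1.6348)  len=0.2591
  (v5,v6,v2) [--+] → (-0.339075, 0.246345, 1.6348)–(-0.129525, 0.398574, 1.6348)  len=0.2590
  (v6,v7,v2) [--+] → (-0.4191, 0, 1.6348)–(-0.339075, 0.246345, 1.6348)  len=0.2590
  (v7,v8,v2) [--+] → (-0.339075, -0.246345, 1.6348)–(-0.4191, 0, 1.6348)  len=0.2590
  (v8,v9,v2) [--+] → (-0.129525, -0.398574, 1.6348)–(-0.339075, -0.246345, 1.6348)  len=0.2590
  (v9,v10,v2) [--+] → (0.129525, -0.398574, 1.6348)–(-0.129525, -0.398574, 1.6348)  len=0.2591
  (v10,v11,v2) [--+] → (0.339075, -0.246345, 1.6348)–(0.129525, -0.398574, 1.6348)  len=0.2590
  (v11,v1,v2) [--+] → (0.4191, 0, 1.6348)–(0.339075, -0.246345, 1.6348)  len=0.2590

Chained into 1 loop(s):
  loop 1: 10 segments, perimeter = 2.5902
Total perimeter = 2.590

loops=1 perimeter=2.590


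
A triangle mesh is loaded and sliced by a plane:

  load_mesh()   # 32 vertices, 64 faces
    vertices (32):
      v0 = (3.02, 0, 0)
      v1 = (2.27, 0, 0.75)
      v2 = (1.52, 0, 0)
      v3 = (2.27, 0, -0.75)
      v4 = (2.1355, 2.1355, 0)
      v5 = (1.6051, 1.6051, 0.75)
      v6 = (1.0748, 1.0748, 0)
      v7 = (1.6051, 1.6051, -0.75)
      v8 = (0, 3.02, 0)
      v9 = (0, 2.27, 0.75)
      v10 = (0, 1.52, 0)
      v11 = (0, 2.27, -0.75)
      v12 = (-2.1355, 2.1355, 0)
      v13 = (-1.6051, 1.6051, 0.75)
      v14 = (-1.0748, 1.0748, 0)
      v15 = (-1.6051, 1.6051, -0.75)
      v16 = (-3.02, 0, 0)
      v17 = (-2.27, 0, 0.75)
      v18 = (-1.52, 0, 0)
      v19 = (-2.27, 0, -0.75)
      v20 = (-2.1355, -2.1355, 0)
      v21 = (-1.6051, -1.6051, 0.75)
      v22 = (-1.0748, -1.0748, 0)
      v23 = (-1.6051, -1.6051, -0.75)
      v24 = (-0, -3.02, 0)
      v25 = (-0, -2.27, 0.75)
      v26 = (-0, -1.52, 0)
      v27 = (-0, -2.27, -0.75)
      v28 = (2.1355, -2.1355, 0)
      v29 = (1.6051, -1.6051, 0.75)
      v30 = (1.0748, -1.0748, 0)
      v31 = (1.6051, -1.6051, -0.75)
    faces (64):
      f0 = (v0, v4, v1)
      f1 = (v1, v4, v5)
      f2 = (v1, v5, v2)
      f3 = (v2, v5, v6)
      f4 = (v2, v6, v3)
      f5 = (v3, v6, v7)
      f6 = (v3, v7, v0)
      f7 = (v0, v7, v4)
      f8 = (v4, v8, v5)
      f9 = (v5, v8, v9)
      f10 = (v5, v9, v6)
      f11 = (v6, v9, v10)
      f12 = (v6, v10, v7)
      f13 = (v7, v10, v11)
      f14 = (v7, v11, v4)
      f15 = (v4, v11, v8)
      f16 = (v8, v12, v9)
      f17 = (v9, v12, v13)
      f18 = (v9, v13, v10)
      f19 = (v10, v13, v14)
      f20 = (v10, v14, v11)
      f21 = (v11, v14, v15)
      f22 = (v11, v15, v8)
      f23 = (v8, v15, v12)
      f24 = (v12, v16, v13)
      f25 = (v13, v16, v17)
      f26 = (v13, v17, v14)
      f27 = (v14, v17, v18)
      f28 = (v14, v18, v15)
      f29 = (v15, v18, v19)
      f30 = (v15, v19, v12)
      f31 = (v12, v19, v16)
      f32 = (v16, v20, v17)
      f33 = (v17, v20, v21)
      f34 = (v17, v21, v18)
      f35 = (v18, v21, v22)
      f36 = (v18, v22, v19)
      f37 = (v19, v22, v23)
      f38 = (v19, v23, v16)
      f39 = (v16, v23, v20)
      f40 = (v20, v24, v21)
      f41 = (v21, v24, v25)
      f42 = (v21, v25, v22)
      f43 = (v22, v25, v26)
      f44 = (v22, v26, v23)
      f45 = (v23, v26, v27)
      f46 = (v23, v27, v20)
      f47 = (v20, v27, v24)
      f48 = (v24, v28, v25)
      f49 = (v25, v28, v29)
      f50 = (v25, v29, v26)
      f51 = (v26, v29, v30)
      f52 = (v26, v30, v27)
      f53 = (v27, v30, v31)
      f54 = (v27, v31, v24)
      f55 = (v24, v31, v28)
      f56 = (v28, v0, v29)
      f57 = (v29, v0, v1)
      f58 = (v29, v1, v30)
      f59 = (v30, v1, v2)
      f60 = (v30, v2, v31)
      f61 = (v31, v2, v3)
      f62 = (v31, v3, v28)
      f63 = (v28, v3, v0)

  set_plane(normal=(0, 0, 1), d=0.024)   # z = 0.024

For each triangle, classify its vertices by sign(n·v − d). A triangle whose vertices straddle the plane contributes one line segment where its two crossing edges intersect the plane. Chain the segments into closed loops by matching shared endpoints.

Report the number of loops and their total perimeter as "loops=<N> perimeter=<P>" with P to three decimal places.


Straddling triangles (32 of 64):
  (v0,v4,v1) [--+] → (2.1398, 2.06716, 0.024)–(2.996, 0, 0.024)  len=2.2375
  (v1,v4,v5) [+-+] → (2.1398, 2.06716, 0.024)–(2.11853, 2.11853, 0.024)  len=0.0556
  (v1,v5,v2) [++-] → (1.52272, 0.0513632, 0.024)–(1.544, 0, 0.024)  len=0.0556
  (v2,v5,v6) [-+-] → (1.52272, 0.0513632, 0.024)–(1.09177, 1.09177, 0.024)  len=1.1261
  (v4,v8,v5) [--+] → (0.0513632, 2.97472, 0.024)–(2.11853, 2.11853, 0.024)  len=2.2375
  (v5,v8,v9) [+-+] → (0.0513632, 2.97472, 0.024)–(0, 2.996, 0.024)  len=0.0556
  (v5,v9,v6) [++-] → (1.04041, 1.11305, 0.024)–(1.09177, 1.09177, 0.024)  len=0.0556
  (v6,v9,v10) [-+-] → (1.04041, 1.11305, 0.024)–(0, 1.544, 0.024)  len=1.1261
  (v8,v12,v9) [--+] → (-2.06716, 2.1398, 0.024)–(0, 2.996, 0.024)  len=2.2375
  (v9,v12,v13) [+-+] → (-2.06716, 2.1398, 0.024)–(-2.11853, 2.11853, 0.024)  len=0.0556
  (v9,v13,v10) [++-] → (-0.0513632, 1.52272, 0.024)–(0, 1.544, 0.024)  len=0.0556
  (v10,v13,v14) [-+-] → (-0.0513632, 1.52272, 0.024)–(-1.09177, 1.09177, 0.024)  len=1.1261
  (v12,v16,v13) [--+] → (-2.97472, 0.0513632, 0.024)–(-2.11853, 2.11853, 0.024)  len=2.2375
  (v13,v16,v17) [+-+] → (-2.97472, 0.0513632, 0.024)–(-2.996, 0, 0.024)  len=0.0556
  (v13,v17,v14) [++-] → (-1.11305, 1.04041, 0.024)–(-1.09177, 1.09177, 0.024)  len=0.0556
  (v14,v17,v18) [-+-] → (-1.11305, 1.04041, 0.024)–(-1.544, 0, 0.024)  len=1.1261
  (v16,v20,v17) [--+] → (-2.1398, -2.06716, 0.024)–(-2.996, 0, 0.024)  len=2.2375
  (v17,v20,v21) [+-+] → (-2.1398, -2.06716, 0.024)–(-2.11853, -2.11853, 0.024)  len=0.0556
  (v17,v21,v18) [++-] → (-1.52272, -0.0513632, 0.024)–(-1.544, 0, 0.024)  len=0.0556
  (v18,v21,v22) [-+-] → (-1.52272, -0.0513632, 0.024)–(-1.09177, -1.09177, 0.024)  len=1.1261
  (v20,v24,v21) [--+] → (-0.0513632, -2.97472, 0.024)–(-2.11853, -2.11853, 0.024)  len=2.2375
  (v21,v24,v25) [+-+] → (-0.0513632, -2.97472, 0.024)–(0, -2.996, 0.024)  len=0.0556
  (v21,v25,v22) [++-] → (-1.04041, -1.11305, 0.024)–(-1.09177, -1.09177, 0.024)  len=0.0556
  (v22,v25,v26) [-+-] → (-1.04041, -1.11305, 0.024)–(0, -1.544, 0.024)  len=1.1261
  (v24,v28,v25) [--+] → (2.06716, -2.1398, 0.024)–(0, -2.996, 0.024)  len=2.2375
  (v25,v28,v29) [+-+] → (2.06716, -2.1398, 0.024)–(2.11853, -2.11853, 0.024)  len=0.0556
  (v25,v29,v26) [++-] → (0.0513632, -1.52272, 0.024)–(0, -1.544, 0.024)  len=0.0556
  (v26,v29,v30) [-+-] → (0.0513632, -1.52272, 0.024)–(1.09177, -1.09177, 0.024)  len=1.1261
  (v28,v0,v29) [--+] → (2.97472, -0.0513632, 0.024)–(2.11853, -2.11853, 0.024)  len=2.2375
  (v29,v0,v1) [+-+] → (2.97472, -0.0513632, 0.024)–(2.996, 0, 0.024)  len=0.0556
  (v29,v1,v30) [++-] → (1.11305, -1.04041, 0.024)–(1.09177, -1.09177, 0.024)  len=0.0556
  (v30,v1,v2) [-+-] → (1.11305, -1.04041, 0.024)–(1.544, 0, 0.024)  len=1.1261

Chained into 2 loop(s):
  loop 1: 16 segments, perimeter = 18.3445
  loop 2: 16 segments, perimeter = 9.4538
Total perimeter = 27.798

loops=2 perimeter=27.798


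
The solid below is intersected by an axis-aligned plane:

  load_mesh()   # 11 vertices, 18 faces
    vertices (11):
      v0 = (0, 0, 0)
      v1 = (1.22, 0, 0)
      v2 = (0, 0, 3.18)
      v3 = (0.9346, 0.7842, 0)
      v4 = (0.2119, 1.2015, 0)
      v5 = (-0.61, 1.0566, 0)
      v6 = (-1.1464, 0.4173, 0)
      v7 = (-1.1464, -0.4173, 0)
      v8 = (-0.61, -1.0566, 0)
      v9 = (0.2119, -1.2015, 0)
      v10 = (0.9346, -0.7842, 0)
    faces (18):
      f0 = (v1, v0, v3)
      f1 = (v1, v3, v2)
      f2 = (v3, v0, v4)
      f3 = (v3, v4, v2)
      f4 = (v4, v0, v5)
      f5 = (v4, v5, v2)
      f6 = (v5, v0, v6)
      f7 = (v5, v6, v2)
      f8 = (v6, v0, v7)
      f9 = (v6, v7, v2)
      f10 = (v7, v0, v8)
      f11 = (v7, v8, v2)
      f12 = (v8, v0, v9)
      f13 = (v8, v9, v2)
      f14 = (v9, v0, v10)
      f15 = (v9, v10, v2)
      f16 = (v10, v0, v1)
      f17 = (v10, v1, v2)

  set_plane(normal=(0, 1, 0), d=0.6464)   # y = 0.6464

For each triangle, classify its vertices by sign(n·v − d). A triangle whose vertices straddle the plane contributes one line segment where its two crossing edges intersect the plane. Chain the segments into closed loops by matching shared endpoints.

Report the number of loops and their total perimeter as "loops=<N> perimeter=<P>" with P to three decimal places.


loops=1 perimeter=5.565

Straddling triangles (8 of 18):
  (v1,v0,v3) [--+] → (0.770372, 0.6464, 0)–(0.984751, 0.6464, 0)  len=0.2144
  (v1,v3,v2) [-+-] → (0.984751, 0.6464, 0)–(0.770372, 0.6464, 0.558791)  len=0.5985
  (v3,v0,v4) [+-+] → (0.770372, 0.6464, 0)–(0.114001, 0.6464, 0)  len=0.6564
  (v3,v4,v2) [++-] → (0.114001, 0.6464, 1.46918)–(0.770372, 0.6464, 0.558791)  len=1.1223
  (v4,v0,v5) [+-+] → (0.114001, 0.6464, 0)–(-0.373182, 0.6464, 0)  len=0.4872
  (v4,v5,v2) [++-] → (-0.373182, 0.6464, 1.23456)–(0.114001, 0.6464, 1.46918)  len=0.5407
  (v5,v0,v6) [+--] → (-0.373182, 0.6464, 0)–(-0.954175, 0.6464, 0)  len=0.5810
  (v5,v6,v2) [+--] → (-0.954175, 0.6464, 0)–(-0.373182, 0.6464, 1.23456)  len=1.3644

Chained into 1 loop(s):
  loop 1: 8 segments, perimeter = 5.5649
Total perimeter = 5.565


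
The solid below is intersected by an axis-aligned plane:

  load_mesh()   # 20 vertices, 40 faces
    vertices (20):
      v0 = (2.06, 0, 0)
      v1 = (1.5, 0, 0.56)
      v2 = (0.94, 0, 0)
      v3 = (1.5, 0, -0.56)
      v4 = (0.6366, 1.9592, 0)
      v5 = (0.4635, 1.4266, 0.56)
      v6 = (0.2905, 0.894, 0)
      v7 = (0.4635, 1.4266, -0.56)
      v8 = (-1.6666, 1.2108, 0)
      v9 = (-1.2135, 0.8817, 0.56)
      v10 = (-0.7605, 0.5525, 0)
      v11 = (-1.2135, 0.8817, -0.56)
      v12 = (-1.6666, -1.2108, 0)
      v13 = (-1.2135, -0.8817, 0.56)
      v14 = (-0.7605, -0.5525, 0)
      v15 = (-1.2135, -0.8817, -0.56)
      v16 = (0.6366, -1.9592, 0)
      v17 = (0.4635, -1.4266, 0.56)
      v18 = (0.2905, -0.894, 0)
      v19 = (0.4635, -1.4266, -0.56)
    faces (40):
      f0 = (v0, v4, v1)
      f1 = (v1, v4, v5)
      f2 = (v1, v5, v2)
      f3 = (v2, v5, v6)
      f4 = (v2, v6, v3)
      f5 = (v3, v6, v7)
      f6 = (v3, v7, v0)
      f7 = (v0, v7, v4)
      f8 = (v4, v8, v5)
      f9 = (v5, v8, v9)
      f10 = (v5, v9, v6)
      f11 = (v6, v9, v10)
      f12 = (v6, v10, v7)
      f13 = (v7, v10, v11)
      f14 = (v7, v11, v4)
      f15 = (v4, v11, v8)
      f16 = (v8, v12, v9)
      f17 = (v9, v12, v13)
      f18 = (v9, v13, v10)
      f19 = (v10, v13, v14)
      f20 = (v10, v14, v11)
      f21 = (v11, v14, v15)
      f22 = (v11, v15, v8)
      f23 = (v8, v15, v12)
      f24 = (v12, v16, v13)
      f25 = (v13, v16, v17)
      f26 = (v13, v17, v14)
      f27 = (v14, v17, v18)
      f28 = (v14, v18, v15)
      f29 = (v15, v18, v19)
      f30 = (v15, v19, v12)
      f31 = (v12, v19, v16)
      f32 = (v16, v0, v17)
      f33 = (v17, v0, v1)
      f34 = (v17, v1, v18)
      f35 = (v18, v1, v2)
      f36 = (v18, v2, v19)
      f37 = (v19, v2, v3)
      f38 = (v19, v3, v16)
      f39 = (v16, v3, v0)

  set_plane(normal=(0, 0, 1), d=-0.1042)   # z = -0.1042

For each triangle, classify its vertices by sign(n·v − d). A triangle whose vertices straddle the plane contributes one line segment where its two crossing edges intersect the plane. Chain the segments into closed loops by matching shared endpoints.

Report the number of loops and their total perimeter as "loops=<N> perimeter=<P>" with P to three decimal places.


loops=2 perimeter=17.634

Straddling triangles (20 of 40):
  (v2,v6,v3) [++-] → (0.515553, 0.727652, -0.1042)–(1.0442, 0, -0.1042)  len=0.8994
  (v3,v6,v7) [-+-] → (0.515553, 0.727652, -0.1042)–(0.32269, 0.993102, -0.1042)  len=0.3281
  (v3,v7,v0) [--+] → (1.76294, 0.265449, -0.1042)–(1.9558, 0, -0.1042)  len=0.3281
  (v0,v7,v4) [+-+] → (1.76294, 0.26545, -0.1042)–(0.604391, 1.8601, -0.1042)  len=1.9711
  (v6,v10,v7) [++-] → (-0.532749, 0.715145, -0.1042)–(0.32269, 0.993102, -0.1042)  len=0.8995
  (v7,v10,v11) [-+-] → (-0.532749, 0.715145, -0.1042)–(-0.84479, 0.613755, -0.1042)  len=0.3281
  (v7,v11,v4) [--+] → (0.292349, 1.75871, -0.1042)–(0.604391, 1.8601, -0.1042)  len=0.3281
  (v4,v11,v8) [+-+] → (0.292349, 1.75871, -0.1042)–(-1.58229, 1.14956, -0.1042)  len=1.9711
  (v10,v14,v11) [++-] → (-0.84479, -0.285636, -0.1042)–(-0.84479, 0.613755, -0.1042)  len=0.8994
  (v11,v14,v15) [-+-] → (-0.84479, -0.285636, -0.1042)–(-0.84479, -0.613755, -0.1042)  len=0.3281
  (v11,v15,v8) [--+] → (-1.58229, 0.821446, -0.1042)–(-1.58229, 1.14956, -0.1042)  len=0.3281
  (v8,v15,v12) [+-+] → (-1.58229, 0.821446, -0.1042)–(-1.58229, -1.14956, -0.1042)  len=1.9710
  (v14,v18,v15) [++-] → (0.0106486, -0.891711, -0.1042)–(-0.84479, -0.613755, -0.1042)  len=0.8995
  (v15,v18,v19) [-+-] → (0.0106486, -0.891711, -0.1042)–(0.32269, -0.993102, -0.1042)  len=0.3281
  (v15,v19,v12) [--+] → (-1.27025, -1.25095, -0.1042)–(-1.58229, -1.14956, -0.1042)  len=0.3281
  (v12,v19,v16) [+-+] → (-1.27025, -1.25095, -0.1042)–(0.604391, -1.8601, -0.1042)  len=1.9711
  (v18,v2,v19) [++-] → (0.851337, -0.26545, -0.1042)–(0.32269, -0.993102, -0.1042)  len=0.8994
  (v19,v2,v3) [-+-] → (0.851337, -0.265449, -0.1042)–(1.0442, 0, -0.1042)  len=0.3281
  (v19,v3,v16) [--+] → (0.797254, -1.59465, -0.1042)–(0.604391, -1.8601, -0.1042)  len=0.3281
  (v16,v3,v0) [+-+] → (0.797254, -1.59465, -0.1042)–(1.9558, 0, -0.1042)  len=1.9711

Chained into 2 loop(s):
  loop 1: 10 segments, perimeter = 6.1377
  loop 2: 10 segments, perimeter = 11.4960
Total perimeter = 17.634


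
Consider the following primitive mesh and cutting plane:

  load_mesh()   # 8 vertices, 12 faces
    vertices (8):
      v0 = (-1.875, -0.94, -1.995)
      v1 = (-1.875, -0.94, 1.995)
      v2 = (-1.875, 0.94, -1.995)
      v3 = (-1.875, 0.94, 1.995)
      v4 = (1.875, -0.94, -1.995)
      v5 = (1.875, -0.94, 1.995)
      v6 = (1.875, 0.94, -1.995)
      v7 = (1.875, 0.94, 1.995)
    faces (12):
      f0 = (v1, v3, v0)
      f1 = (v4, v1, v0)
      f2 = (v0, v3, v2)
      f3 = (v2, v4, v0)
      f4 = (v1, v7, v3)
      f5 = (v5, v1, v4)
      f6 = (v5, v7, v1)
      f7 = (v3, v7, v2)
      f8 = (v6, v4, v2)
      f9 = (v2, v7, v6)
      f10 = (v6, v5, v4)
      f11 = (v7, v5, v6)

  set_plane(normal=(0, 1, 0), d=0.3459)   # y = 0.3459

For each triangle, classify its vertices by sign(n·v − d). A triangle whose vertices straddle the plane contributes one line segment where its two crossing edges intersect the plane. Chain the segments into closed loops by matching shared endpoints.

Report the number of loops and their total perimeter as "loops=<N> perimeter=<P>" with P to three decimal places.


Straddling triangles (8 of 12):
  (v1,v3,v0) [-+-] → (-1.875, 0.3459, 1.995)–(-1.875, 0.3459, 0.734118)  len=1.2609
  (v0,v3,v2) [-++] → (-1.875, 0.3459, 0.734118)–(-1.875, 0.3459, -1.995)  len=2.7291
  (v2,v4,v0) [+--] → (-0.68996, 0.3459, -1.995)–(-1.875, 0.3459, -1.995)  len=1.1850
  (v1,v7,v3) [-++] → (0.68996, 0.3459, 1.995)–(-1.875, 0.3459, 1.995)  len=2.5650
  (v5,v7,v1) [-+-] → (1.875, 0.3459, 1.995)–(0.68996, 0.3459, 1.995)  len=1.1850
  (v6,v4,v2) [+-+] → (1.875, 0.3459, -1.995)–(-0.68996, 0.3459, -1.995)  len=2.5650
  (v6,v5,v4) [+--] → (1.875, 0.3459, -0.734118)–(1.875, 0.3459, -1.995)  len=1.2609
  (v7,v5,v6) [+-+] → (1.875, 0.3459, 1.995)–(1.875, 0.3459, -0.734118)  len=2.7291

Chained into 1 loop(s):
  loop 1: 8 segments, perimeter = 15.4800
Total perimeter = 15.480

loops=1 perimeter=15.480


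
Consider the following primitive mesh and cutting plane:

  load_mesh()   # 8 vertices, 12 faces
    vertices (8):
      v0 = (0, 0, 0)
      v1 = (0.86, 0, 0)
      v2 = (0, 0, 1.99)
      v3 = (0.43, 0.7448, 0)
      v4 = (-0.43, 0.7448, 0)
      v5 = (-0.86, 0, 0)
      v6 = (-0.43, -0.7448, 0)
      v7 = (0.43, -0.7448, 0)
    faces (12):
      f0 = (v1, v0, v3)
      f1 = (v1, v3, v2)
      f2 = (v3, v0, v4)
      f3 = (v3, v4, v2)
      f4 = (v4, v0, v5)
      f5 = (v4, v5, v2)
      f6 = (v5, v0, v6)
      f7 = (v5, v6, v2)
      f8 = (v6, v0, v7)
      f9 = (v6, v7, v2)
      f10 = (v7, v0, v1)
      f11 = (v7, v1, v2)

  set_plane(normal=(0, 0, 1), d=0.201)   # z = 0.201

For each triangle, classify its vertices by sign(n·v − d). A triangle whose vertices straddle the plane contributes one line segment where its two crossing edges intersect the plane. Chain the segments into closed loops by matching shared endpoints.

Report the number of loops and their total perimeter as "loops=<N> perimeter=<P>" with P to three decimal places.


loops=1 perimeter=4.639

Straddling triangles (6 of 12):
  (v1,v3,v2) [--+] → (0.386568, 0.669571, 0.201)–(0.773136, 0, 0.201)  len=0.7731
  (v3,v4,v2) [--+] → (-0.386568, 0.669571, 0.201)–(0.386568, 0.669571, 0.201)  len=0.7731
  (v4,v5,v2) [--+] → (-0.773136, 0, 0.201)–(-0.386568, 0.669571, 0.201)  len=0.7731
  (v5,v6,v2) [--+] → (-0.386568, -0.669571, 0.201)–(-0.773136, 0, 0.201)  len=0.7731
  (v6,v7,v2) [--+] → (0.386568, -0.669571, 0.201)–(-0.386568, -0.669571, 0.201)  len=0.7731
  (v7,v1,v2) [--+] → (0.773136, 0, 0.201)–(0.386568, -0.669571, 0.201)  len=0.7731

Chained into 1 loop(s):
  loop 1: 6 segments, perimeter = 4.6389
Total perimeter = 4.639


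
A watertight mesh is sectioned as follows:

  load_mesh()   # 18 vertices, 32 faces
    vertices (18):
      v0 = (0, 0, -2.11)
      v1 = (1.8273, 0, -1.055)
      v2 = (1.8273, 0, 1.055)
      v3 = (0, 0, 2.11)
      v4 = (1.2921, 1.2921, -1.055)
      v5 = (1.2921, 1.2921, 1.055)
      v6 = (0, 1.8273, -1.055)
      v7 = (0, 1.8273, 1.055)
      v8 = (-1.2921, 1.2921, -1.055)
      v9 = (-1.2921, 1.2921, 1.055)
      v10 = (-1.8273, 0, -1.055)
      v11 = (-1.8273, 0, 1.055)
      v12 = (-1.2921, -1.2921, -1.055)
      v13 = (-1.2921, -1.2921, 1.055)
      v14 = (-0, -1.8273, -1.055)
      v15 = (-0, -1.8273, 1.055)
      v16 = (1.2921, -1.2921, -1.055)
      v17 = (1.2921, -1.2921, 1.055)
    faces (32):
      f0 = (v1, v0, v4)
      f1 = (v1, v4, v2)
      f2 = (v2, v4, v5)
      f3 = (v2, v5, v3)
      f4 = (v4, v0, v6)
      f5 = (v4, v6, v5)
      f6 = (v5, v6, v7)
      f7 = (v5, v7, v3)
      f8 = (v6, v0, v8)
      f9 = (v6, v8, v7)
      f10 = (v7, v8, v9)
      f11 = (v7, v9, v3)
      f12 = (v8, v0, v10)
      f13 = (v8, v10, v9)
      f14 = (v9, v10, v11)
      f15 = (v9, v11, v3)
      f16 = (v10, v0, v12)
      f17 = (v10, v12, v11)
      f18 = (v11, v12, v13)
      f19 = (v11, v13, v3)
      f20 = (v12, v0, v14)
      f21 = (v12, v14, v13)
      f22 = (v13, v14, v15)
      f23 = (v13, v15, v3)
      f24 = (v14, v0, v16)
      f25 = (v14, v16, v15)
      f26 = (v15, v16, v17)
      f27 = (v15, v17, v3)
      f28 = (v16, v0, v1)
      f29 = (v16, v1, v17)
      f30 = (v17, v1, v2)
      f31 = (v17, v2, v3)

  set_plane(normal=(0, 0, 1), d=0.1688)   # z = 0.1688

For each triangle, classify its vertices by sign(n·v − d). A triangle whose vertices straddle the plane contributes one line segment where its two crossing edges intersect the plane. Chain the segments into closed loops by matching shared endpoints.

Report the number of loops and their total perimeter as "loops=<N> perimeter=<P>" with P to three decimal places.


Straddling triangles (16 of 32):
  (v1,v4,v2) [--+] → (1.60252, 0.542682, 0.1688)–(1.8273, 0, 0.1688)  len=0.5874
  (v2,v4,v5) [+-+] → (1.60252, 0.542682, 0.1688)–(1.2921, 1.2921, 0.1688)  len=0.8112
  (v4,v6,v5) [--+] → (0.749418, 1.51688, 0.1688)–(1.2921, 1.2921, 0.1688)  len=0.5874
  (v5,v6,v7) [+-+] → (0.749418, 1.51688, 0.1688)–(0, 1.8273, 0.1688)  len=0.8112
  (v6,v8,v7) [--+] → (-0.542682, 1.60252, 0.1688)–(0, 1.8273, 0.1688)  len=0.5874
  (v7,v8,v9) [+-+] → (-0.542682, 1.60252, 0.1688)–(-1.2921, 1.2921, 0.1688)  len=0.8112
  (v8,v10,v9) [--+] → (-1.51688, 0.749418, 0.1688)–(-1.2921, 1.2921, 0.1688)  len=0.5874
  (v9,v10,v11) [+-+] → (-1.51688, 0.749418, 0.1688)–(-1.8273, 0, 0.1688)  len=0.8112
  (v10,v12,v11) [--+] → (-1.60252, -0.542682, 0.1688)–(-1.8273, 0, 0.1688)  len=0.5874
  (v11,v12,v13) [+-+] → (-1.60252, -0.542682, 0.1688)–(-1.2921, -1.2921, 0.1688)  len=0.8112
  (v12,v14,v13) [--+] → (-0.749418, -1.51688, 0.1688)–(-1.2921, -1.2921, 0.1688)  len=0.5874
  (v13,v14,v15) [+-+] → (-0.749418, -1.51688, 0.1688)–(0, -1.8273, 0.1688)  len=0.8112
  (v14,v16,v15) [--+] → (0.542682, -1.60252, 0.1688)–(0, -1.8273, 0.1688)  len=0.5874
  (v15,v16,v17) [+-+] → (0.542682, -1.60252, 0.1688)–(1.2921, -1.2921, 0.1688)  len=0.8112
  (v16,v1,v17) [--+] → (1.51688, -0.749418, 0.1688)–(1.2921, -1.2921, 0.1688)  len=0.5874
  (v17,v1,v2) [+-+] → (1.51688, -0.749418, 0.1688)–(1.8273, 0, 0.1688)  len=0.8112

Chained into 1 loop(s):
  loop 1: 16 segments, perimeter = 11.1885
Total perimeter = 11.188

loops=1 perimeter=11.188


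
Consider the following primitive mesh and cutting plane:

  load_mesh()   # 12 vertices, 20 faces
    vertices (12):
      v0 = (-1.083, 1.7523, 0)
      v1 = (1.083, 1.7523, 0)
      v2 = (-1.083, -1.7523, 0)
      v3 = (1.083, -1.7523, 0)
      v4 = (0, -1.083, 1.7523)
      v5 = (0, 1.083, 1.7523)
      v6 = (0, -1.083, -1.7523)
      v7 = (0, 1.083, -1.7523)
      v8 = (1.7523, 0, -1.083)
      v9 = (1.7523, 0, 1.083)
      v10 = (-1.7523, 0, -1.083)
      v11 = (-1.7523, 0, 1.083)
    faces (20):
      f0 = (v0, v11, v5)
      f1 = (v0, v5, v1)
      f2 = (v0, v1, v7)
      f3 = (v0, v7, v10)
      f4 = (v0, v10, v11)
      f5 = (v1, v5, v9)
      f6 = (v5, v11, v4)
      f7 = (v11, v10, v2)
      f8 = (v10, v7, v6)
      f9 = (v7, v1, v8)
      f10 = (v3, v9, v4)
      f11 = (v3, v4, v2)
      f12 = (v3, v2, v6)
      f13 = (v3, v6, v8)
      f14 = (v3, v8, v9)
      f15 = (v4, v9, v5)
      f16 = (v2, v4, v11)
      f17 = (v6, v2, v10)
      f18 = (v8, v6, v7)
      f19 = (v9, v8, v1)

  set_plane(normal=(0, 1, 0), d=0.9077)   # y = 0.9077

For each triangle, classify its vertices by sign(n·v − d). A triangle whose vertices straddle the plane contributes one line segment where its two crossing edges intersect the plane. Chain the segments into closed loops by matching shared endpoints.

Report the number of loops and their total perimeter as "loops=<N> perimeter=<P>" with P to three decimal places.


loops=1 perimeter=9.649

Straddling triangles (10 of 20):
  (v0,v11,v5) [+-+] → (-1.4056, 0.9077, 0.522001)–(-0.283636, 0.9077, 1.64396)  len=1.5867
  (v0,v7,v10) [++-] → (-0.283636, 0.9077, -1.64396)–(-1.4056, 0.9077, -0.522001)  len=1.5867
  (v0,v10,v11) [+--] → (-1.4056, 0.9077, -0.522001)–(-1.4056, 0.9077, 0.522001)  len=1.0440
  (v1,v5,v9) [++-] → (0.283636, 0.9077, 1.64396)–(1.4056, 0.9077, 0.522001)  len=1.5867
  (v5,v11,v4) [+--] → (-0.283636, 0.9077, 1.64396)–(0, 0.9077, 1.7523)  len=0.3036
  (v10,v7,v6) [-+-] → (-0.283636, 0.9077, -1.64396)–(0, 0.9077, -1.7523)  len=0.3036
  (v7,v1,v8) [++-] → (1.4056, 0.9077, -0.522001)–(0.283636, 0.9077, -1.64396)  len=1.5867
  (v4,v9,v5) [--+] → (0.283636, 0.9077, 1.64396)–(0, 0.9077, 1.7523)  len=0.3036
  (v8,v6,v7) [--+] → (0, 0.9077, -1.7523)–(0.283636, 0.9077, -1.64396)  len=0.3036
  (v9,v8,v1) [--+] → (1.4056, 0.9077, -0.522001)–(1.4056, 0.9077, 0.522001)  len=1.0440

Chained into 1 loop(s):
  loop 1: 10 segments, perimeter = 9.6493
Total perimeter = 9.649
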